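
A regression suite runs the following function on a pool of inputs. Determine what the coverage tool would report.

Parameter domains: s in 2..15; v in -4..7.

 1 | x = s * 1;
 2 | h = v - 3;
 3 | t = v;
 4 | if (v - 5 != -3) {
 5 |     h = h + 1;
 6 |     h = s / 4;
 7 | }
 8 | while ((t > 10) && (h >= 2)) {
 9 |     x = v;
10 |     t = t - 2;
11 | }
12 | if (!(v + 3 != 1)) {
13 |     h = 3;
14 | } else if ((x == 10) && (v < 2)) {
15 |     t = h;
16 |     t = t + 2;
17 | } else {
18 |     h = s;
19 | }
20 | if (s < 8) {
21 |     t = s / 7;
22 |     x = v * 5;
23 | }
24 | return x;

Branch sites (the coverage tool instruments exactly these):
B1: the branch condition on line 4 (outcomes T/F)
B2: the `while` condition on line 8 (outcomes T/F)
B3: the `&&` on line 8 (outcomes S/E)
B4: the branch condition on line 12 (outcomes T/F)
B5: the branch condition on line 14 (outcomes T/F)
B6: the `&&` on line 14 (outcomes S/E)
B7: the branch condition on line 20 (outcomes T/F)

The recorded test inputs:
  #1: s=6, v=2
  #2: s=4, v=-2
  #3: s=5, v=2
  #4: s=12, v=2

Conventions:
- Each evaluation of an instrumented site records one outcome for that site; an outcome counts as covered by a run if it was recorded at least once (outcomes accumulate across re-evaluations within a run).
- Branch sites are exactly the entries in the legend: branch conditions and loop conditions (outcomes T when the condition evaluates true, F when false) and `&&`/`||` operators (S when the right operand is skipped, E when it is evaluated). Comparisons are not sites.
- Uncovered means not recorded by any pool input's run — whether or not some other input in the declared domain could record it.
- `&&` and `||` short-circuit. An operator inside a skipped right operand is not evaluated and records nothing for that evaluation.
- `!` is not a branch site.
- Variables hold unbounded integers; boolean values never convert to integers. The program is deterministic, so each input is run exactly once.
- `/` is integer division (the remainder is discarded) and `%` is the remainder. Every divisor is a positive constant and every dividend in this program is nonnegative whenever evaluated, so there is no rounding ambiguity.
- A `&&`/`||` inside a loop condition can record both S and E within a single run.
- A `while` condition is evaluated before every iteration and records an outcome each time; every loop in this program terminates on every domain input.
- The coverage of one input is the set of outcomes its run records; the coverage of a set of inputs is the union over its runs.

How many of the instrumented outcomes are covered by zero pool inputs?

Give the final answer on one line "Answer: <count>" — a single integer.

input #1, s=6, v=2: events B1->F, B3->S, B2->F, B4->F, B6->S, B5->F, B7->T; outcomes B1=F, B2=F, B3=S, B4=F, B5=F, B6=S, B7=T
input #2, s=4, v=-2: events B1->T, B3->S, B2->F, B4->T, B7->T; outcomes B1=T, B2=F, B3=S, B4=T, B7=T
input #3, s=5, v=2: events B1->F, B3->S, B2->F, B4->F, B6->S, B5->F, B7->T; outcomes B1=F, B2=F, B3=S, B4=F, B5=F, B6=S, B7=T
input #4, s=12, v=2: events B1->F, B3->S, B2->F, B4->F, B6->S, B5->F, B7->F; outcomes B1=F, B2=F, B3=S, B4=F, B5=F, B6=S, B7=F
union over the pool: B1=T, B1=F, B2=F, B3=S, B4=T, B4=F, B5=F, B6=S, B7=T, B7=F
uncovered (4 of 14): B2=T, B3=E, B5=T, B6=E

Answer: 4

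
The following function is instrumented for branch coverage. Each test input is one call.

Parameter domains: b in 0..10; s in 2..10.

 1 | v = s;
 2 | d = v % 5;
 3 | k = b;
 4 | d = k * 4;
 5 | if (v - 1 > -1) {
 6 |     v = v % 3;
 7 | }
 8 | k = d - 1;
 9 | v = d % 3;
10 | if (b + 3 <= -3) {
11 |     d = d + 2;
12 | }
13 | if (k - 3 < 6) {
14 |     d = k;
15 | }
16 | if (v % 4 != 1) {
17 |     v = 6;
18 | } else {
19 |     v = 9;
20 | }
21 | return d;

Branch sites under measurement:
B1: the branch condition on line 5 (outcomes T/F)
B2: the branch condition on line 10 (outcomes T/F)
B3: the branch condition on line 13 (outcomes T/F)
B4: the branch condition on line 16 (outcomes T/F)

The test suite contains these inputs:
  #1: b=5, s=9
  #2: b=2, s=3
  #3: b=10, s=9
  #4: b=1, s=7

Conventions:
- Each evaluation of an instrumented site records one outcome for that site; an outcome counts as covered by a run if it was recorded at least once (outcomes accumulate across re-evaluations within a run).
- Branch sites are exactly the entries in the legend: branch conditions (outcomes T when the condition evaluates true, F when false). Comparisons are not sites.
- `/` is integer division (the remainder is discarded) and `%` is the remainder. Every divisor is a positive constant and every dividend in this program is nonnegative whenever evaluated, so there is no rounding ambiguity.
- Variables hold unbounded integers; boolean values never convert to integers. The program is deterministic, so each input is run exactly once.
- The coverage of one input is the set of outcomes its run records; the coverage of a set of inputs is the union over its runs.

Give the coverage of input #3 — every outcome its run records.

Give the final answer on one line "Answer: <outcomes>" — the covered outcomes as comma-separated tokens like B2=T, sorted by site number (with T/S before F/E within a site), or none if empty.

Running input #3 (b=10, s=9), event by event:
  B1->T, B2->F, B3->F, B4->F
as a set, this run covers: B1=T, B2=F, B3=F, B4=F

Answer: B1=T, B2=F, B3=F, B4=F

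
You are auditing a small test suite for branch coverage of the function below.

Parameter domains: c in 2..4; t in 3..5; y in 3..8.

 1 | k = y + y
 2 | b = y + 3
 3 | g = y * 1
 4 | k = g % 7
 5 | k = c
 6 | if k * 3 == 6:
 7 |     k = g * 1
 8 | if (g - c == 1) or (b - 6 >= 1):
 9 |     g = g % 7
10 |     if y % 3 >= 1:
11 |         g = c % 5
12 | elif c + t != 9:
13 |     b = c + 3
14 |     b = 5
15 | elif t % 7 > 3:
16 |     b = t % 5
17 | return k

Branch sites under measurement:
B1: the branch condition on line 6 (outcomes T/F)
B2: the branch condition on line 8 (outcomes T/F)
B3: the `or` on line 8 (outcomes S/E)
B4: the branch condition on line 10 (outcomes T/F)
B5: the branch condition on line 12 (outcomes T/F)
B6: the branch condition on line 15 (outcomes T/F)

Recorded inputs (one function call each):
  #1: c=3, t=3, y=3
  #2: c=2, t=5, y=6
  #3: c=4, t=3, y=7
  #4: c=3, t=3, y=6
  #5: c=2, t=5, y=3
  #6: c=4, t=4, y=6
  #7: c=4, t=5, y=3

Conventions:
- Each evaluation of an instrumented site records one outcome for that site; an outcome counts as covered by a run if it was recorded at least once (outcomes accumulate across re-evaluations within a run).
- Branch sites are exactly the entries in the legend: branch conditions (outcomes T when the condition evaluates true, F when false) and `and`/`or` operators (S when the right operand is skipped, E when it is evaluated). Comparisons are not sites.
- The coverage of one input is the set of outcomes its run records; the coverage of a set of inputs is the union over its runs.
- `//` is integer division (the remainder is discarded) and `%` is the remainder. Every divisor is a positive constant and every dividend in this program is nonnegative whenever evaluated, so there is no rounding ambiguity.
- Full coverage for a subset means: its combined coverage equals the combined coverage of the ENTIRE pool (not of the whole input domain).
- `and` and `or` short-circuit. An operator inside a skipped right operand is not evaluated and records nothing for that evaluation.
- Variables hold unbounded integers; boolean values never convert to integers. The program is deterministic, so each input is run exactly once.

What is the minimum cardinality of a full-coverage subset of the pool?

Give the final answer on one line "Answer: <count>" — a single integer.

run #1 (c=3, t=3, y=3) records B1=F, B2=F, B3=E, B5=T
run #2 (c=2, t=5, y=6) records B1=T, B2=T, B3=E, B4=F
run #3 (c=4, t=3, y=7) records B1=F, B2=T, B3=E, B4=T
run #4 (c=3, t=3, y=6) records B1=F, B2=T, B3=E, B4=F
run #5 (c=2, t=5, y=3) records B1=T, B2=T, B3=S, B4=F
run #6 (c=4, t=4, y=6) records B1=F, B2=T, B3=E, B4=F
run #7 (c=4, t=5, y=3) records B1=F, B2=F, B3=E, B5=F, B6=T
pool-wide coverage (11 outcomes): B1=T, B1=F, B2=T, B2=F, B3=S, B3=E, B4=T, B4=F, B5=T, B5=F, B6=T
no size-1 subset reaches all 11 outcomes (best union: 5/11)
no size-2 subset reaches all 11 outcomes (best union: 9/11)
no size-3 subset reaches all 11 outcomes (best union: 10/11)
at size 4, {1, 3, 5, 7} reaches all 11 outcomes; every lexicographically earlier size-4 subset fails

Answer: 4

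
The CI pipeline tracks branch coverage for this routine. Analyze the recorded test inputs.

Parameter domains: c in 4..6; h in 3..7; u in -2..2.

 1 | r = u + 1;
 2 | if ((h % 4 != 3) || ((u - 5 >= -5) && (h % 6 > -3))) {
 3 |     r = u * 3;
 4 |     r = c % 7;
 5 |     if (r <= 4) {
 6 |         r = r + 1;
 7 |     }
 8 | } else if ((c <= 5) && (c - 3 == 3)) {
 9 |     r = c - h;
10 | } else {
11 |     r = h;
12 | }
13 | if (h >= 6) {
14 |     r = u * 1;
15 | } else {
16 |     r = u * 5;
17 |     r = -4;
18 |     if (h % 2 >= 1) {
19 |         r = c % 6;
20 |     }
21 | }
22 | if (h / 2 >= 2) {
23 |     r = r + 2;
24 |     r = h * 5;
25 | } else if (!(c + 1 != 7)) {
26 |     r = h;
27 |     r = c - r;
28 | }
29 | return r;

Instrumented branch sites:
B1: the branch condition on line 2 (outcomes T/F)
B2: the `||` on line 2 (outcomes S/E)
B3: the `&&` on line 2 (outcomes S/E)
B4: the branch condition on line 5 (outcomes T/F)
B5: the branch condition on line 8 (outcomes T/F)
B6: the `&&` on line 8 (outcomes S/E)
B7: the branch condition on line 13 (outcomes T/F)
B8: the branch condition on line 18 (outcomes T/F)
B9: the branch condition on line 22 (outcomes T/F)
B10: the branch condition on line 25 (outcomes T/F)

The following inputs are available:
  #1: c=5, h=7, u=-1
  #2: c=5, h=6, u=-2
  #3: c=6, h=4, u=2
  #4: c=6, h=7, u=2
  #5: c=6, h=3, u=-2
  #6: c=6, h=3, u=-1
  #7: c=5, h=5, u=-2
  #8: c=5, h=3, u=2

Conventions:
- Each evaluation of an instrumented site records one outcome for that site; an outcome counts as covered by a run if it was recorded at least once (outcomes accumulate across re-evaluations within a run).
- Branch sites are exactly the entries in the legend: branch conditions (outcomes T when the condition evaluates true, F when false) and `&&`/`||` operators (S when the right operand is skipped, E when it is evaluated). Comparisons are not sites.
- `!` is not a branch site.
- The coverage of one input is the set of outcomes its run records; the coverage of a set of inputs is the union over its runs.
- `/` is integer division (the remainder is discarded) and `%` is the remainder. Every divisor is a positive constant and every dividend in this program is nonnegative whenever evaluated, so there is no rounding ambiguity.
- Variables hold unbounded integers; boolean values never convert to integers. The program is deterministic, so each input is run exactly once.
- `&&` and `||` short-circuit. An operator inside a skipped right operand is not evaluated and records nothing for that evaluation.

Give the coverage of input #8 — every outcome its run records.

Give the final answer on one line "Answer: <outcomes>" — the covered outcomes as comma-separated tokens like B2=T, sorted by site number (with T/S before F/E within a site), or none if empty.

Simulating input #8 (c=5, h=3, u=2) step by step:
  B2->E, B3->E, B1->T, B4->F, B7->F, B8->T, B9->F, B10->F
deduplicating events, the covered set is: B1=T, B2=E, B3=E, B4=F, B7=F, B8=T, B9=F, B10=F

Answer: B1=T, B2=E, B3=E, B4=F, B7=F, B8=T, B9=F, B10=F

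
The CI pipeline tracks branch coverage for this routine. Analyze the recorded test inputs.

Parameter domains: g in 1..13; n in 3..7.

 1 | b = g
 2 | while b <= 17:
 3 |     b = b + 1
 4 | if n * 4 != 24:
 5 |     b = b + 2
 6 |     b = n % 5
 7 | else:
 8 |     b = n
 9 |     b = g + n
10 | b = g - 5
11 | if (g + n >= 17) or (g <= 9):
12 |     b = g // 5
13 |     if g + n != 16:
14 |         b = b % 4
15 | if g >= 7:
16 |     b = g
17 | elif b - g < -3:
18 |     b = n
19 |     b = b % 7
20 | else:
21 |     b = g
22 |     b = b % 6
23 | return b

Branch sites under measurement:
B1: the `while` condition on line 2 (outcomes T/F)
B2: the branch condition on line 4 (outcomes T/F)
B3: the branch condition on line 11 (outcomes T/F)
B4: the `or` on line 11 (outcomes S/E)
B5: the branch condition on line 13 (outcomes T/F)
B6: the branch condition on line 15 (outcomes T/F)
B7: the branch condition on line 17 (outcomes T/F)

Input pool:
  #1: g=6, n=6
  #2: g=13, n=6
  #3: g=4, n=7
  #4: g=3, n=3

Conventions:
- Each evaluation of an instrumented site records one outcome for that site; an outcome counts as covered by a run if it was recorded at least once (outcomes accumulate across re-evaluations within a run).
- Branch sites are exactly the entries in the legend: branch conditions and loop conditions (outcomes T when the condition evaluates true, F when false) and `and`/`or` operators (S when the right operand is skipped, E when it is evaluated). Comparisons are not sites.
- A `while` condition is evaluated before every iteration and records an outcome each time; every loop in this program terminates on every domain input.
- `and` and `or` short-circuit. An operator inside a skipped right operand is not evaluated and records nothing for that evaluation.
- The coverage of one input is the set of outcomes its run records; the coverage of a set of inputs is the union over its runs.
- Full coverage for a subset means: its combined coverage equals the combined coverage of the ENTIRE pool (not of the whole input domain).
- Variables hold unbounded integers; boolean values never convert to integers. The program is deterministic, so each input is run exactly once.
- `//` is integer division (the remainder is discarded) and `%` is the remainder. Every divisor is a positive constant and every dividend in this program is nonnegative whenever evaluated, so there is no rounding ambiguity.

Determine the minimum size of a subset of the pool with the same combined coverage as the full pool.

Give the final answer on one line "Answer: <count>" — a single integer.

test 1 (g=6, n=6) fires B1->T, B1->T, B1->T, B1->T, B1->T, B1->T, B1->T, B1->T, B1->T, B1->T, B1->T, B1->T, B1->F, B2->F, ...; hits B1=T, B1=F, B2=F, B3=T, B4=E, B5=T, B6=F, B7=T
test 2 (g=13, n=6) fires B1->T, B1->T, B1->T, B1->T, B1->T, B1->F, B2->F, B4->S, B3->T, B5->T, B6->T; hits B1=T, B1=F, B2=F, B3=T, B4=S, B5=T, B6=T
test 3 (g=4, n=7) fires B1->T, B1->T, B1->T, B1->T, B1->T, B1->T, B1->T, B1->T, B1->T, B1->T, B1->T, B1->T, B1->T, B1->T, ...; hits B1=T, B1=F, B2=T, B3=T, B4=E, B5=T, B6=F, B7=T
test 4 (g=3, n=3) fires B1->T, B1->T, B1->T, B1->T, B1->T, B1->T, B1->T, B1->T, B1->T, B1->T, B1->T, B1->T, B1->T, B1->T, ...; hits B1=T, B1=F, B2=T, B3=T, B4=E, B5=T, B6=F, B7=F
the full pool covers 12 outcomes: B1=T, B1=F, B2=T, B2=F, B3=T, B4=S, B4=E, B5=T, B6=T, B6=F, B7=T, B7=F
no size-1 subset reaches all 12 outcomes (best union: 8/12)
no size-2 subset reaches all 12 outcomes (best union: 11/12)
at size 3, {1, 2, 4} reaches all 12 outcomes; every lexicographically earlier size-3 subset fails

Answer: 3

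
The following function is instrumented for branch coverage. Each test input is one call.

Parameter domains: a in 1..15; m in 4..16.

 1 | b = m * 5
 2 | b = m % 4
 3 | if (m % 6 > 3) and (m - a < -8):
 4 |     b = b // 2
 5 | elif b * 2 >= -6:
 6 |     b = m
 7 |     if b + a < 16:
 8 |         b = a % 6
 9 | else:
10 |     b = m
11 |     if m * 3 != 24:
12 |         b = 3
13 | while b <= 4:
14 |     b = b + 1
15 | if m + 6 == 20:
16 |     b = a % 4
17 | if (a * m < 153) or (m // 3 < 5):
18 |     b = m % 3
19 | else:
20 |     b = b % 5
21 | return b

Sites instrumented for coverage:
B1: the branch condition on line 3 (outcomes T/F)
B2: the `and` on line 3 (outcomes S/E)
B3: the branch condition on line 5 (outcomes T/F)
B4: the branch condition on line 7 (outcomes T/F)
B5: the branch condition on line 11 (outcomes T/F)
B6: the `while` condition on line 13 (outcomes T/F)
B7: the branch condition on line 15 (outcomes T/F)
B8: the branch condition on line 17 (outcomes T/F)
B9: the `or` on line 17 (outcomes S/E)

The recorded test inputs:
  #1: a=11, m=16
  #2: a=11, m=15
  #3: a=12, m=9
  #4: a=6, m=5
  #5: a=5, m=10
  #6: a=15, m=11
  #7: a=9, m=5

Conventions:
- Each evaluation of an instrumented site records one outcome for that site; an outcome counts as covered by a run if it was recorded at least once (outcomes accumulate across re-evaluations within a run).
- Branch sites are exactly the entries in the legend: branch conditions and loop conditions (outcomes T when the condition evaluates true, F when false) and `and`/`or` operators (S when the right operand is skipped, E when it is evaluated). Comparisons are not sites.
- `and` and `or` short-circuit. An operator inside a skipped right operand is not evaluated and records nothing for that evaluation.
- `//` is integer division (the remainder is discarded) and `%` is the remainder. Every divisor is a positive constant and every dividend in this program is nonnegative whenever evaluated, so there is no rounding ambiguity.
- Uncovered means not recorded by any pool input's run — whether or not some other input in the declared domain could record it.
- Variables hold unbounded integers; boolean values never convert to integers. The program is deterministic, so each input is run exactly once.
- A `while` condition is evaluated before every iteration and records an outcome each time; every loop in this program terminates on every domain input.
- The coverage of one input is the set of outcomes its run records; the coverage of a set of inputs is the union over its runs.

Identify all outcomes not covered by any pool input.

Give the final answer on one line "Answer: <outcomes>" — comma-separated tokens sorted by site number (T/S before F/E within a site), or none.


input #1 (a=11, m=16): events B2->E, B1->F, B3->T, B4->F, B6->F, B7->F, B9->E, B8->F; covers B1=F, B2=E, B3=T, B4=F, B6=F, B7=F, B8=F, B9=E
input #2 (a=11, m=15): events B2->S, B1->F, B3->T, B4->F, B6->F, B7->F, B9->E, B8->F; covers B1=F, B2=S, B3=T, B4=F, B6=F, B7=F, B8=F, B9=E
input #3 (a=12, m=9): events B2->S, B1->F, B3->T, B4->F, B6->F, B7->F, B9->S, B8->T; covers B1=F, B2=S, B3=T, B4=F, B6=F, B7=F, B8=T, B9=S
input #4 (a=6, m=5): events B2->E, B1->F, B3->T, B4->T, B6->T, B6->T, B6->T, B6->T, B6->T, B6->F, B7->F, B9->S, B8->T; covers B1=F, B2=E, B3=T, B4=T, B6=T, B6=F, B7=F, B8=T, B9=S
input #5 (a=5, m=10): events B2->E, B1->F, B3->T, B4->T, B6->F, B7->F, B9->S, B8->T; covers B1=F, B2=E, B3=T, B4=T, B6=F, B7=F, B8=T, B9=S
input #6 (a=15, m=11): events B2->E, B1->F, B3->T, B4->F, B6->F, B7->F, B9->E, B8->T; covers B1=F, B2=E, B3=T, B4=F, B6=F, B7=F, B8=T, B9=E
input #7 (a=9, m=5): events B2->E, B1->F, B3->T, B4->T, B6->T, B6->T, B6->F, B7->F, B9->S, B8->T; covers B1=F, B2=E, B3=T, B4=T, B6=T, B6=F, B7=F, B8=T, B9=S
union over the pool: B1=F, B2=S, B2=E, B3=T, B4=T, B4=F, B6=T, B6=F, B7=F, B8=T, B8=F, B9=S, B9=E
uncovered (5 of 18): B1=T, B3=F, B5=T, B5=F, B7=T
Answer: B1=T, B3=F, B5=T, B5=F, B7=T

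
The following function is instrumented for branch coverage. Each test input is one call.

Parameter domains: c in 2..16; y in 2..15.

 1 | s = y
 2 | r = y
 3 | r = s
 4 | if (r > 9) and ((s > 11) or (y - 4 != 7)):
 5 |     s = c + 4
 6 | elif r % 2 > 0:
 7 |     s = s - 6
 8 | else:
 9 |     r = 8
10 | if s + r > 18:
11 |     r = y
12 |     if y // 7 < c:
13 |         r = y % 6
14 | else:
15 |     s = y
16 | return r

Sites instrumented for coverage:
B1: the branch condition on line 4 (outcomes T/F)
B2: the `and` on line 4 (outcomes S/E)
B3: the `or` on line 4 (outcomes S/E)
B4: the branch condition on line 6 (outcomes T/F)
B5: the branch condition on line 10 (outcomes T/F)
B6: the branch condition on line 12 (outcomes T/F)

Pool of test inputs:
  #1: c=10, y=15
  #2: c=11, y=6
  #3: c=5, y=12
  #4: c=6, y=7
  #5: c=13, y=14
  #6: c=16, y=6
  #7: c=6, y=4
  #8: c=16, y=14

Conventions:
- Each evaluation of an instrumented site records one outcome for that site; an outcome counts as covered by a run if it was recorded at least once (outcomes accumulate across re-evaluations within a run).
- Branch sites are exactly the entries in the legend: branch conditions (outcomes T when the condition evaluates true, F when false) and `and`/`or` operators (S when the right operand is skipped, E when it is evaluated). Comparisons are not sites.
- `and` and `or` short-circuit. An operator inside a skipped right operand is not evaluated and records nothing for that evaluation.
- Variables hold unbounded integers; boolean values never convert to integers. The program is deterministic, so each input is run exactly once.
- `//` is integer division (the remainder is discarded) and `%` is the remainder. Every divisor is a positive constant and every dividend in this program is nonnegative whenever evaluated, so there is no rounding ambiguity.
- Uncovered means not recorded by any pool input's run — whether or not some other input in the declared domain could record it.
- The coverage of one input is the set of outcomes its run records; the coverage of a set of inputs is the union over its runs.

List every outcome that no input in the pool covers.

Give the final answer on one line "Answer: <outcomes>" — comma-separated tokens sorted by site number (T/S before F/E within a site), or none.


input #1, c=10, y=15: events B2->E, B3->S, B1->T, B5->T, B6->T; outcomes B1=T, B2=E, B3=S, B5=T, B6=T
input #2, c=11, y=6: events B2->S, B1->F, B4->F, B5->F; outcomes B1=F, B2=S, B4=F, B5=F
input #3, c=5, y=12: events B2->E, B3->S, B1->T, B5->T, B6->T; outcomes B1=T, B2=E, B3=S, B5=T, B6=T
input #4, c=6, y=7: events B2->S, B1->F, B4->T, B5->F; outcomes B1=F, B2=S, B4=T, B5=F
input #5, c=13, y=14: events B2->E, B3->S, B1->T, B5->T, B6->T; outcomes B1=T, B2=E, B3=S, B5=T, B6=T
input #6, c=16, y=6: events B2->S, B1->F, B4->F, B5->F; outcomes B1=F, B2=S, B4=F, B5=F
input #7, c=6, y=4: events B2->S, B1->F, B4->F, B5->F; outcomes B1=F, B2=S, B4=F, B5=F
input #8, c=16, y=14: events B2->E, B3->S, B1->T, B5->T, B6->T; outcomes B1=T, B2=E, B3=S, B5=T, B6=T
union over the pool: B1=T, B1=F, B2=S, B2=E, B3=S, B4=T, B4=F, B5=T, B5=F, B6=T
uncovered (2 of 12): B3=E, B6=F
Answer: B3=E, B6=F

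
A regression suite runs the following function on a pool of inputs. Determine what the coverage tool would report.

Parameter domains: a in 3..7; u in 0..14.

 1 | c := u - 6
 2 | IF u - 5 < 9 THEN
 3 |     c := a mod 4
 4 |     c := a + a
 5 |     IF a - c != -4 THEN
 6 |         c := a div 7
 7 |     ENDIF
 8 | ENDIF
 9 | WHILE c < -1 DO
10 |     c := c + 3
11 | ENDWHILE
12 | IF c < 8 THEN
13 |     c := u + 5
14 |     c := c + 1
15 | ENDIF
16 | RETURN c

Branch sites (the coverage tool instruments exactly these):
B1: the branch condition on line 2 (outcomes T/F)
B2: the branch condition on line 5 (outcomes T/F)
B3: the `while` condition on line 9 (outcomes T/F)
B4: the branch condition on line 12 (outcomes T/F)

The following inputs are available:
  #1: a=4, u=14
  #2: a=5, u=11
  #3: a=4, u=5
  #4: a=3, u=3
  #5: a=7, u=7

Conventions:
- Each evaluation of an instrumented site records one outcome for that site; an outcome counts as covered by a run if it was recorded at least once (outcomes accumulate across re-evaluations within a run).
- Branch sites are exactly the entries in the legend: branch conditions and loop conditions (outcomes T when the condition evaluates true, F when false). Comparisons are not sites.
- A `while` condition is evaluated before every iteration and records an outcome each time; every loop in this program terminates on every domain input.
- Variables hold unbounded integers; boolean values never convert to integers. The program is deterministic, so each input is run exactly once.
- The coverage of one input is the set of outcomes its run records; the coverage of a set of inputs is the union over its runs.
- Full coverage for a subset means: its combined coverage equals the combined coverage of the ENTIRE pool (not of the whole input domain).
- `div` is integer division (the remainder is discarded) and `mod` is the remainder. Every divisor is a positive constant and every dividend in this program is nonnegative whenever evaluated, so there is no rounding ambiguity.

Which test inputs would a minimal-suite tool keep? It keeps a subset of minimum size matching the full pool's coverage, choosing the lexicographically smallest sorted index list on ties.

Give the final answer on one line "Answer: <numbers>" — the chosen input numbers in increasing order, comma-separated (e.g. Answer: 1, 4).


input #1, a=4, u=14: outcomes B1=F, B3=F, B4=F
input #2, a=5, u=11: outcomes B1=T, B2=T, B3=F, B4=T
input #3, a=4, u=5: outcomes B1=T, B2=F, B3=F, B4=F
input #4, a=3, u=3: outcomes B1=T, B2=T, B3=F, B4=T
input #5, a=7, u=7: outcomes B1=T, B2=T, B3=F, B4=T
together the pool reaches 7 outcomes: B1=T, B1=F, B2=T, B2=F, B3=F, B4=T, B4=F
checked all size-1 subsets: none covers 7 outcomes (max 4/7)
checked all size-2 subsets: none covers 7 outcomes (max 6/7)
at size 3, {1, 2, 3} reaches all 7 outcomes; every lexicographically earlier size-3 subset fails
Answer: 1, 2, 3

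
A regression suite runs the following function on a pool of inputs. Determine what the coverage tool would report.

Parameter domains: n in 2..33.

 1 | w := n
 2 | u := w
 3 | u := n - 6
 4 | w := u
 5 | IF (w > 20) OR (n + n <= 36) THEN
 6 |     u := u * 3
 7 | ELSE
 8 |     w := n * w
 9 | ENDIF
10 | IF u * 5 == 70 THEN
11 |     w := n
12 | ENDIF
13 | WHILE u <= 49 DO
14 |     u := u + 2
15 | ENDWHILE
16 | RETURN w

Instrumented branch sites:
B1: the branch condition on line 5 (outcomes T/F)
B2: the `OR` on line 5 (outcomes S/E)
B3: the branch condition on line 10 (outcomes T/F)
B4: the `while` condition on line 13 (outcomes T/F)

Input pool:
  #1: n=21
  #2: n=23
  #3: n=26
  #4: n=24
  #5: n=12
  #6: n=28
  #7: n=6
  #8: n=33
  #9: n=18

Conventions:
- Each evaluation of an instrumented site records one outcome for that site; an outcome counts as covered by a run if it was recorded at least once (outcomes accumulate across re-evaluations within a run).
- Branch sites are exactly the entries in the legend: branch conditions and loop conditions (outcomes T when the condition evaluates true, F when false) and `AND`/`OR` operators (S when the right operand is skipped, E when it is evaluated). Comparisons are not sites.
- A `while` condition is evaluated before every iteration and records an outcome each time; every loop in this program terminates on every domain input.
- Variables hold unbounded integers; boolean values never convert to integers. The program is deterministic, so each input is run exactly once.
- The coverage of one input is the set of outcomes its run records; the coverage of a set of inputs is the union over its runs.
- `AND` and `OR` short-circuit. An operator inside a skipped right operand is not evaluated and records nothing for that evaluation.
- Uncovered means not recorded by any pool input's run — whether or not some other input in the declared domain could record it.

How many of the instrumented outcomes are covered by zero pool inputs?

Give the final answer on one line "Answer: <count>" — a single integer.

run #1 (n=21) runs B2->E, B1->F, B3->F, B4->T, B4->T, B4->T, B4->T, B4->T, B4->T, B4->T, B4->T, B4->T, B4->T, B4->T, ...; records B1=F, B2=E, B3=F, B4=T, B4=F
run #2 (n=23) runs B2->E, B1->F, B3->F, B4->T, B4->T, B4->T, B4->T, B4->T, B4->T, B4->T, B4->T, B4->T, B4->T, B4->T, ...; records B1=F, B2=E, B3=F, B4=T, B4=F
run #3 (n=26) runs B2->E, B1->F, B3->F, B4->T, B4->T, B4->T, B4->T, B4->T, B4->T, B4->T, B4->T, B4->T, B4->T, B4->T, ...; records B1=F, B2=E, B3=F, B4=T, B4=F
run #4 (n=24) runs B2->E, B1->F, B3->F, B4->T, B4->T, B4->T, B4->T, B4->T, B4->T, B4->T, B4->T, B4->T, B4->T, B4->T, ...; records B1=F, B2=E, B3=F, B4=T, B4=F
run #5 (n=12) runs B2->E, B1->T, B3->F, B4->T, B4->T, B4->T, B4->T, B4->T, B4->T, B4->T, B4->T, B4->T, B4->T, B4->T, ...; records B1=T, B2=E, B3=F, B4=T, B4=F
run #6 (n=28) runs B2->S, B1->T, B3->F, B4->F; records B1=T, B2=S, B3=F, B4=F
run #7 (n=6) runs B2->E, B1->T, B3->F, B4->T, B4->T, B4->T, B4->T, B4->T, B4->T, B4->T, B4->T, B4->T, B4->T, B4->T, ...; records B1=T, B2=E, B3=F, B4=T, B4=F
run #8 (n=33) runs B2->S, B1->T, B3->F, B4->F; records B1=T, B2=S, B3=F, B4=F
run #9 (n=18) runs B2->E, B1->T, B3->F, B4->T, B4->T, B4->T, B4->T, B4->T, B4->T, B4->T, B4->F; records B1=T, B2=E, B3=F, B4=T, B4=F
union over the pool: B1=T, B1=F, B2=S, B2=E, B3=F, B4=T, B4=F
uncovered (1 of 8): B3=T

Answer: 1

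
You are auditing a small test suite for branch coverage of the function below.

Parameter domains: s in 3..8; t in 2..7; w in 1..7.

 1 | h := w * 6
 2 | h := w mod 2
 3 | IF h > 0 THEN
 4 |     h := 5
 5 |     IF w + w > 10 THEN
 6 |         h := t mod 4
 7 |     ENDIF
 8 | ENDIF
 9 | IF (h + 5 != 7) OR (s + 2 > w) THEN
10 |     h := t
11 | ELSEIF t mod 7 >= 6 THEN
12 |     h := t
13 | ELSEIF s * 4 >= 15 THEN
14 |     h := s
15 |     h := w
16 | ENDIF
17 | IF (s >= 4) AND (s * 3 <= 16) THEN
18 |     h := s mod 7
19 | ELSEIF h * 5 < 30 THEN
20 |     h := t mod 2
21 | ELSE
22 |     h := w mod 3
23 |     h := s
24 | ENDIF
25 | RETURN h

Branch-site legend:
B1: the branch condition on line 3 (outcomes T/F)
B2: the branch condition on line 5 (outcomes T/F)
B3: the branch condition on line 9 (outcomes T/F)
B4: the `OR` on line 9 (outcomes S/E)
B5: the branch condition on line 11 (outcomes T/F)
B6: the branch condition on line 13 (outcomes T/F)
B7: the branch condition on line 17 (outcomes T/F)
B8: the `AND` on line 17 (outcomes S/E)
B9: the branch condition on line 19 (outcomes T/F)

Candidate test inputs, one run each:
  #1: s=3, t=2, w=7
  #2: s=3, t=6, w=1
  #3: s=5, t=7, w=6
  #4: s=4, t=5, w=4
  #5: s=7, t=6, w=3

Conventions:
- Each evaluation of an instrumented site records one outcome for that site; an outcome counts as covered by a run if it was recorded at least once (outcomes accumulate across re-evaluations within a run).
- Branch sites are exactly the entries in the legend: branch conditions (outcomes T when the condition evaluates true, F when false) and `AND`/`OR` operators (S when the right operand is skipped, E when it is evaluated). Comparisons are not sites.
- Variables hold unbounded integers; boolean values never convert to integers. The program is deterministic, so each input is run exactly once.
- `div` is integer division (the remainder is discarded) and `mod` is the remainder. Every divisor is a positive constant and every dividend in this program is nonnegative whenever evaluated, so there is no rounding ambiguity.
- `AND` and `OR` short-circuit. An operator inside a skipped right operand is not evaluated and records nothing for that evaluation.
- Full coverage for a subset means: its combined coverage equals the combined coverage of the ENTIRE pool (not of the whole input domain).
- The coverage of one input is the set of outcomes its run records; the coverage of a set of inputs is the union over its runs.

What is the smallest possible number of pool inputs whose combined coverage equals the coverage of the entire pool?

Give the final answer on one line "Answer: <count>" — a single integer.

#1 (s=3, t=2, w=7) -> covered: B1=T, B2=T, B3=F, B4=E, B5=F, B6=F, B7=F, B8=S, B9=T
#2 (s=3, t=6, w=1) -> covered: B1=T, B2=F, B3=T, B4=S, B7=F, B8=S, B9=F
#3 (s=5, t=7, w=6) -> covered: B1=F, B3=T, B4=S, B7=T, B8=E
#4 (s=4, t=5, w=4) -> covered: B1=F, B3=T, B4=S, B7=T, B8=E
#5 (s=7, t=6, w=3) -> covered: B1=T, B2=F, B3=T, B4=S, B7=F, B8=E, B9=F
together the pool reaches 16 outcomes: B1=T, B1=F, B2=T, B2=F, B3=T, B3=F, B4=S, B4=E, B5=F, B6=F, B7=T, B7=F, B8=S, B8=E, B9=T, B9=F
no size-1 subset reaches all 16 outcomes (best union: 9/16)
no size-2 subset reaches all 16 outcomes (best union: 14/16)
the canonical winner is {1, 2, 3}: size 3, full 16-outcome coverage, earliest index list among size-3 covers

Answer: 3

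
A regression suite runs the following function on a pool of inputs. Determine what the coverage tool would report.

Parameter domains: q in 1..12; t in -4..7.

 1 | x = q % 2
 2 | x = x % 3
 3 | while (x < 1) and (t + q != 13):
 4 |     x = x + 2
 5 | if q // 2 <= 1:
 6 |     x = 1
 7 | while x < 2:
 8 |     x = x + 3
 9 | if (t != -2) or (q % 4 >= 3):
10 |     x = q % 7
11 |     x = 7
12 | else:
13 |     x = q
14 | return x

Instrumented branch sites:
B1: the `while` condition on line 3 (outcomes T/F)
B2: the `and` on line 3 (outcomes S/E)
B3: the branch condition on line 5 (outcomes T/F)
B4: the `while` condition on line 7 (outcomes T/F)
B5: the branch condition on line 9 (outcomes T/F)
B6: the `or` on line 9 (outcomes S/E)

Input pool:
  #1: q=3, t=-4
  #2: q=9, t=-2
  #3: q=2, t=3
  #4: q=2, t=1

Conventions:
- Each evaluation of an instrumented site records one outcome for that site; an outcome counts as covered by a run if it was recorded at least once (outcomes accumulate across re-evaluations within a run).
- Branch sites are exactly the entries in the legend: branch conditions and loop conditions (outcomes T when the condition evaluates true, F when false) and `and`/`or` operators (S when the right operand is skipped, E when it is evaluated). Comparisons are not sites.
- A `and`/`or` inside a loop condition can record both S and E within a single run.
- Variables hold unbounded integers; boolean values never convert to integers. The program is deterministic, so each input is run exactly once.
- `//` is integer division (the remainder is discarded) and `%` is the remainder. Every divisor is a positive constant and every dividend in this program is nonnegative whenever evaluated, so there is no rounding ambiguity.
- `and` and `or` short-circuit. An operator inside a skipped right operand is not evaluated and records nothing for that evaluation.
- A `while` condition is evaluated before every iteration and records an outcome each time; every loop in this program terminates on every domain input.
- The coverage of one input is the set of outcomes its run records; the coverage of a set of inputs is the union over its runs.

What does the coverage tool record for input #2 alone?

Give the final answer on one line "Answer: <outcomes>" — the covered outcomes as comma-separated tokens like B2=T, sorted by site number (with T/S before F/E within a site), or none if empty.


Event log for input #2 (q=9, t=-2):
  B2->S, B1->F, B3->F, B4->T, B4->F, B6->E, B5->F
deduplicating events, the covered set is: B1=F, B2=S, B3=F, B4=T, B4=F, B5=F, B6=E
Answer: B1=F, B2=S, B3=F, B4=T, B4=F, B5=F, B6=E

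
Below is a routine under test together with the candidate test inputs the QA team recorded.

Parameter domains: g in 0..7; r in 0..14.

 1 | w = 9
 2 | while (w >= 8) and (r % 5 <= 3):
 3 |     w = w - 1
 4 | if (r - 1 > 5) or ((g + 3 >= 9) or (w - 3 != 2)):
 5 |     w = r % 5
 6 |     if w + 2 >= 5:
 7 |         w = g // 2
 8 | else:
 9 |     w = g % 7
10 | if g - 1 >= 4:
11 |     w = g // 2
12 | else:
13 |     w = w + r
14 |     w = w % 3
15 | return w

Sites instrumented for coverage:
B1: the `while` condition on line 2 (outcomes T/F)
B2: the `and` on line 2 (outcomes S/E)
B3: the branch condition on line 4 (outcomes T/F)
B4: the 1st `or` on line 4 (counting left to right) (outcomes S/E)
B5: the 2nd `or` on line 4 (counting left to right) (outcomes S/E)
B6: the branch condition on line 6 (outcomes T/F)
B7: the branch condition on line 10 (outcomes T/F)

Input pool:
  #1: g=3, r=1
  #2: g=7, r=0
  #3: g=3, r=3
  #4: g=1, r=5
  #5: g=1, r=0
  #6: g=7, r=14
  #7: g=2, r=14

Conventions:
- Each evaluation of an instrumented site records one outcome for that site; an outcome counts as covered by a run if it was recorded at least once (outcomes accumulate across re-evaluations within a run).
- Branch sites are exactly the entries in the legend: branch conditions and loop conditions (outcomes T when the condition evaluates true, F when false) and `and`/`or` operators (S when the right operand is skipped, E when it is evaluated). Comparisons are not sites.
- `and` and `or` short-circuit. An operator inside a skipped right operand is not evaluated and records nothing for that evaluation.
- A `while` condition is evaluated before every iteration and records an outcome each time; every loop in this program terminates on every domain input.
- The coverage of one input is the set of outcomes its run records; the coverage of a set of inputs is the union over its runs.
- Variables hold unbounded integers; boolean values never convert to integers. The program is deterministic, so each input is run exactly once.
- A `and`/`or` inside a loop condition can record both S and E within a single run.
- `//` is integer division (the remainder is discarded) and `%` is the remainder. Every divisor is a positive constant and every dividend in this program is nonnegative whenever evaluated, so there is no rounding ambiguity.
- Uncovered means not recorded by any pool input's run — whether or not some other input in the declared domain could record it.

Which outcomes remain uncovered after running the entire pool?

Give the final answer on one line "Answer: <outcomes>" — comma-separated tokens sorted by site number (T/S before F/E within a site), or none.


test 1 (g=3, r=1) hits B1=T, B1=F, B2=S, B2=E, B3=T, B4=E, B5=E, B6=F, B7=F
test 2 (g=7, r=0) hits B1=T, B1=F, B2=S, B2=E, B3=T, B4=E, B5=S, B6=F, B7=T
test 3 (g=3, r=3) hits B1=T, B1=F, B2=S, B2=E, B3=T, B4=E, B5=E, B6=T, B7=F
test 4 (g=1, r=5) hits B1=T, B1=F, B2=S, B2=E, B3=T, B4=E, B5=E, B6=F, B7=F
test 5 (g=1, r=0) hits B1=T, B1=F, B2=S, B2=E, B3=T, B4=E, B5=E, B6=F, B7=F
test 6 (g=7, r=14) hits B1=F, B2=E, B3=T, B4=S, B6=T, B7=T
test 7 (g=2, r=14) hits B1=F, B2=E, B3=T, B4=S, B6=T, B7=F
union over the pool: B1=T, B1=F, B2=S, B2=E, B3=T, B4=S, B4=E, B5=S, B5=E, B6=T, B6=F, B7=T, B7=F
uncovered (1 of 14): B3=F
Answer: B3=F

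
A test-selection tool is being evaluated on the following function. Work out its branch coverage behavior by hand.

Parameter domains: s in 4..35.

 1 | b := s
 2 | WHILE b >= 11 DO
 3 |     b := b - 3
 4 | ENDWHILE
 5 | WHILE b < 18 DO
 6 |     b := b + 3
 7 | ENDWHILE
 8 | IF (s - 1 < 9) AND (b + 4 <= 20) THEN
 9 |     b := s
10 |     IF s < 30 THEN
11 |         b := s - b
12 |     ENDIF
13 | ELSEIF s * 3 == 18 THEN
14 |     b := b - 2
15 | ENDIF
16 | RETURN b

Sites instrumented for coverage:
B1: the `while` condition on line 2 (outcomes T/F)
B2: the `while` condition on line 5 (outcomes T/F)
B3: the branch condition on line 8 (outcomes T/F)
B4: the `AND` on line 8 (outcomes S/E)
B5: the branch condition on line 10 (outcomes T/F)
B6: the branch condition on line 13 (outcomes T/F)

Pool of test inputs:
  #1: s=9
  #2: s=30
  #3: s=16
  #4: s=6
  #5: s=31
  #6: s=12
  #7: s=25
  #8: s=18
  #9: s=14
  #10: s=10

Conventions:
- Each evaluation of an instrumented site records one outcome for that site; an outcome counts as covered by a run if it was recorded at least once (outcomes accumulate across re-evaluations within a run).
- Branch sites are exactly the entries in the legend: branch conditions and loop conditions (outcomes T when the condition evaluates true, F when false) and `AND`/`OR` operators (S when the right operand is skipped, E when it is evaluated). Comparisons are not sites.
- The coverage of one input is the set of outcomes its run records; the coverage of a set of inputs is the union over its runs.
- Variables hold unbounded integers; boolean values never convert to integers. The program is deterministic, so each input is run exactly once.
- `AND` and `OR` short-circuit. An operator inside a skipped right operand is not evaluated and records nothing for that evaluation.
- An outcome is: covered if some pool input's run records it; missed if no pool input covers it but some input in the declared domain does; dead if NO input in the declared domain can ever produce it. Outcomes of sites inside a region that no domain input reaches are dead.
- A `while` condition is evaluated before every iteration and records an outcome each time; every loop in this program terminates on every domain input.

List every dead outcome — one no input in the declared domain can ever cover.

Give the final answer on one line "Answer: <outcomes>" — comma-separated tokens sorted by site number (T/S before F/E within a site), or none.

exhaustive pass over the 32-input domain:
  B3=T: unreachable across the whole domain -> dead
  B5=T: unreachable across the whole domain -> dead
  B5=F: unreachable across the whole domain -> dead
  reachable outcomes have witnesses, e.g. B1=T (e.g. s=11), B1=F (e.g. s=4), B2=T (e.g. s=4), B2=F (e.g. s=4)

Answer: B3=T, B5=T, B5=F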